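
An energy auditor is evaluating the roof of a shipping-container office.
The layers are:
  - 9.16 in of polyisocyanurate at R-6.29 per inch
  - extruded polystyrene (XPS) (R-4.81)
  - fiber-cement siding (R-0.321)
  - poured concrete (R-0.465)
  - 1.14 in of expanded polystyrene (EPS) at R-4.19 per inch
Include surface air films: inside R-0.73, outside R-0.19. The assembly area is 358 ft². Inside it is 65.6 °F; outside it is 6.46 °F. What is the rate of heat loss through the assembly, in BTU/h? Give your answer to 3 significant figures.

307 BTU/h

9.16 × 6.29 = 57.62
1.14 × 4.19 = 4.777
R_total = 0.73 + 57.62 + 4.81 + 0.321 + 0.465 + 4.777 + 0.19 = 68.91 ft²·°F·h/BTU
Q = A·ΔT/R = 358 × (65.6 − 6.46) / 68.91 = 307.2 BTU/h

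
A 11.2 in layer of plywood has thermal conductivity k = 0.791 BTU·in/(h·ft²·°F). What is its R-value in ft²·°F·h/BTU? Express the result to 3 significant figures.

R = L/k = 11.2/0.791 = 14.16 ft²·°F·h/BTU

14.2 ft²·°F·h/BTU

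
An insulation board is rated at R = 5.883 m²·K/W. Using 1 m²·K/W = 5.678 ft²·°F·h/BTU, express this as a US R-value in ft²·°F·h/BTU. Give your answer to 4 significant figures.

R_US = 5.883 × 5.678 = 33.404

33.40 ft²·°F·h/BTU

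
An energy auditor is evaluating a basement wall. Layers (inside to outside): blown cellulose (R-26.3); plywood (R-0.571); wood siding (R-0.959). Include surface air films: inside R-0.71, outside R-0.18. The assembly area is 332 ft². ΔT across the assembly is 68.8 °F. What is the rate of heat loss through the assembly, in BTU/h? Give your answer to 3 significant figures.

795 BTU/h

R_total = 0.71 + 26.3 + 0.571 + 0.959 + 0.18 = 28.72 ft²·°F·h/BTU
Q = A·ΔT/R = 332 × 68.8 / 28.72 = 795.3 BTU/h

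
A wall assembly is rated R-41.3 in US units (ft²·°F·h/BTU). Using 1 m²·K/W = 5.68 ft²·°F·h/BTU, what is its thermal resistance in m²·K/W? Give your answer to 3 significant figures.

R_SI = 41.3/5.68 = 7.271

7.27 m²·K/W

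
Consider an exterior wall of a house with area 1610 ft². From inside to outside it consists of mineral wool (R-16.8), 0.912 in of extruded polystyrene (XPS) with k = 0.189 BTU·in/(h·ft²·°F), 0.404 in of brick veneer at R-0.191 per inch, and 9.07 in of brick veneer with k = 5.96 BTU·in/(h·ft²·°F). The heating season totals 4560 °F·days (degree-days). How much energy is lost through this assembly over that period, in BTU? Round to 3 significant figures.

7590000 BTU

0.912/0.189 = 4.825
0.404 × 0.191 = 0.07716
9.07/5.96 = 1.522
R_total = 16.8 + 4.825 + 0.07716 + 1.522 = 23.22 ft²·°F·h/BTU
E = A × HDD × 24 / R = 1610 × 4560 × 24 / 23.22 = 7587000 BTU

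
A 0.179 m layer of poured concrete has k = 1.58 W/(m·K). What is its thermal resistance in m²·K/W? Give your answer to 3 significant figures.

R = L/k = 0.179/1.58 = 0.1133 m²·K/W

0.113 m²·K/W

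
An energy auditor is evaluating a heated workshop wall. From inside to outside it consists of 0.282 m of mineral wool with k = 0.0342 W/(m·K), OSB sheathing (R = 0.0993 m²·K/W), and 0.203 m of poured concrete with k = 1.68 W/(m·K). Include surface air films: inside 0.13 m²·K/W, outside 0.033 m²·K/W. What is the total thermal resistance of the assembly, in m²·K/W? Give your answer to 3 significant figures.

0.282/0.0342 = 8.246
0.203/1.68 = 0.1208
R_total = 0.13 + 8.246 + 0.0993 + 0.1208 + 0.033 = 8.629 m²·K/W

8.63 m²·K/W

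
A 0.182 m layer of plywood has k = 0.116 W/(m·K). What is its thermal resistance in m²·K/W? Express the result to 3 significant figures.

1.57 m²·K/W

R = L/k = 0.182/0.116 = 1.569 m²·K/W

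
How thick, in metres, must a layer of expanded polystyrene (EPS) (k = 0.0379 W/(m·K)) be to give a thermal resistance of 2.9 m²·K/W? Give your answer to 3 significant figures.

L = R·k = 2.9 × 0.0379 = 0.1099 m

0.110 m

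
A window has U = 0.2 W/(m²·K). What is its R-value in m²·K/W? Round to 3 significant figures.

5.00 m²·K/W

R = 1/U = 1/0.2 = 5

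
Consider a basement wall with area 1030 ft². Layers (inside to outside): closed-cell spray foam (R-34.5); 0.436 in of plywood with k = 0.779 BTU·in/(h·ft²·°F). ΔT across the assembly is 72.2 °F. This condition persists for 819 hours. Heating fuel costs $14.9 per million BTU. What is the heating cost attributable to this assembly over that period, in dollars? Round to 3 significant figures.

25.9 dollars

0.436/0.779 = 0.5597
R_total = 34.5 + 0.5597 = 35.06 ft²·°F·h/BTU
Q = 1030 × 72.2 / 35.06 = 2121 BTU/h
E = 2121 × 819 = 1737000 BTU
Cost = 1737000/10⁶ × 14.9 = $25.88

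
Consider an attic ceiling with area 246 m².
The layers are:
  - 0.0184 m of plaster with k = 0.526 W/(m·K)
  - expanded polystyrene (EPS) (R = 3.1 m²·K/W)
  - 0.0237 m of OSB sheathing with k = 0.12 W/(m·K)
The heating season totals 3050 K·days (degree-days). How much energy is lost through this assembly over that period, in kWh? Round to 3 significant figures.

5400 kWh

0.0184/0.526 = 0.03498
0.0237/0.12 = 0.1975
R_total = 0.03498 + 3.1 + 0.1975 = 3.332 m²·K/W
E = A × HDD × 24 / R / 1000 = 246 × 3050 × 24 / 3.332 / 1000 = 5404 kWh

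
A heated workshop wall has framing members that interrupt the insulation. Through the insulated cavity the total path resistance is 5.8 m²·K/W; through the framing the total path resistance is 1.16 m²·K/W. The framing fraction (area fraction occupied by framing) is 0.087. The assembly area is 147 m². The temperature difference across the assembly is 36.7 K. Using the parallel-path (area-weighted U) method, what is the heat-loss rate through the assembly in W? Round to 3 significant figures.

U_eff = 0.913/5.8 + 0.087/1.16 = 0.1574 + 0.075 = 0.2324
R_eff = 1/U_eff = 4.303 m²·K/W
Q = 147 × 36.7 / 4.303 = 1254 W

1250 W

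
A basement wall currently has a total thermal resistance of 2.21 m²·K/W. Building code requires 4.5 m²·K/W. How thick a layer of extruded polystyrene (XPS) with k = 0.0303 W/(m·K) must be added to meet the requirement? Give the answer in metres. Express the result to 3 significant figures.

ΔR = 4.5 − 2.21 = 2.29 m²·K/W
L = ΔR × k = 2.29 × 0.0303 = 0.06939 m

0.0694 m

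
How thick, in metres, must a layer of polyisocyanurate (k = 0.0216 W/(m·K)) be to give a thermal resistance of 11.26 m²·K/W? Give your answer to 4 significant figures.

L = R·k = 11.26 × 0.0216 = 0.24322 m

0.2432 m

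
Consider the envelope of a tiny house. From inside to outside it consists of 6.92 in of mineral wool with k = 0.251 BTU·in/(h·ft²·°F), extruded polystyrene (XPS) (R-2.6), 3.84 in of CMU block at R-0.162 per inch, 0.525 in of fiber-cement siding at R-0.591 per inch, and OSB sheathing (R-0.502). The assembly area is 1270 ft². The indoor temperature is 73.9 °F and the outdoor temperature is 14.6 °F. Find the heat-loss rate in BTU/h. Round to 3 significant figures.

2380 BTU/h

6.92/0.251 = 27.57
3.84 × 0.162 = 0.6221
0.525 × 0.591 = 0.3103
R_total = 27.57 + 2.6 + 0.6221 + 0.3103 + 0.502 = 31.6 ft²·°F·h/BTU
Q = A·ΔT/R = 1270 × (73.9 − 14.6) / 31.6 = 2383 BTU/h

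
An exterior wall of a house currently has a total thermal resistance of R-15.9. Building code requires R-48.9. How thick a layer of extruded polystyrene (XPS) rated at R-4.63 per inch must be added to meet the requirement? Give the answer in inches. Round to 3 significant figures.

ΔR = 48.9 − 15.9 = 33 ft²·°F·h/BTU
L = ΔR / (R/in) = 33/4.63 = 7.127 in

7.13 in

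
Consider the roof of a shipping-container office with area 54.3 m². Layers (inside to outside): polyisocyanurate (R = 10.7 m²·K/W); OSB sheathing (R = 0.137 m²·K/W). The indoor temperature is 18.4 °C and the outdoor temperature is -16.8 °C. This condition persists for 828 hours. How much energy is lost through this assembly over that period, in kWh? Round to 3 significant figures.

R_total = 10.7 + 0.137 = 10.84 m²·K/W
Q = 54.3 × (18.4 − (-16.8)) / 10.84 = 176.4 W
E = 176.4 W × 828 h / 1000 = 146 kWh

146 kWh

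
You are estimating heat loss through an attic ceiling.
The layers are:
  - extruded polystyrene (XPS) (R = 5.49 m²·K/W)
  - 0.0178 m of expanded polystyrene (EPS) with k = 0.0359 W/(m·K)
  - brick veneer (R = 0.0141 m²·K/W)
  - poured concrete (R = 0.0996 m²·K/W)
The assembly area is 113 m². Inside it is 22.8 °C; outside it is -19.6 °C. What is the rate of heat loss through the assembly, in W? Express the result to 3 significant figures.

0.0178/0.0359 = 0.4958
R_total = 5.49 + 0.4958 + 0.0141 + 0.0996 = 6.1 m²·K/W
Q = A·ΔT/R = 113 × (22.8 − (-19.6)) / 6.1 = 785.5 W

786 W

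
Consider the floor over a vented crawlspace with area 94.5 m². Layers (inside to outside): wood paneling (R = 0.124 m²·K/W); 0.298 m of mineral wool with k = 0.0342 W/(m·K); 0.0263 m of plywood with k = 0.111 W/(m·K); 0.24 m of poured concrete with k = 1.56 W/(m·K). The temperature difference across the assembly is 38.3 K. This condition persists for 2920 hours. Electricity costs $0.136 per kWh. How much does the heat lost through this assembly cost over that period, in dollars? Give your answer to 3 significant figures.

156 dollars

0.298/0.0342 = 8.713
0.0263/0.111 = 0.2369
0.24/1.56 = 0.1538
R_total = 0.124 + 8.713 + 0.2369 + 0.1538 = 9.228 m²·K/W
Q = 94.5 × 38.3 / 9.228 = 392.2 W
E = 392.2 W × 2920 h / 1000 = 1145 kWh
Cost = 1145 × 0.136 = $155.8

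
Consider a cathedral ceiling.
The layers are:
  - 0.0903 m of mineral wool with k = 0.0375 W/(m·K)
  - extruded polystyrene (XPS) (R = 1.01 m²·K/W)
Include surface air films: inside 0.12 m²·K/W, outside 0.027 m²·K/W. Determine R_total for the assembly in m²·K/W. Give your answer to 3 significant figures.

3.57 m²·K/W

0.0903/0.0375 = 2.408
R_total = 0.12 + 2.408 + 1.01 + 0.027 = 3.565 m²·K/W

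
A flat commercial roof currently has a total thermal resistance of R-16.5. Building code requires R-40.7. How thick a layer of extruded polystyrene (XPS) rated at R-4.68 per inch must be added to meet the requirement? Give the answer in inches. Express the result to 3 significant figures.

5.17 in

ΔR = 40.7 − 16.5 = 24.2 ft²·°F·h/BTU
L = ΔR / (R/in) = 24.2/4.68 = 5.171 in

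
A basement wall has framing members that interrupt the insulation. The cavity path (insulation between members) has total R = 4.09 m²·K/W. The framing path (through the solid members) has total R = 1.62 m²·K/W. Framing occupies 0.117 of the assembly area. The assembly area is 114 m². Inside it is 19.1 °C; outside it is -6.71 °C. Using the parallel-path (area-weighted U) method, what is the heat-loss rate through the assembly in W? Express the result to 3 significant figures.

848 W

U_eff = 0.883/4.09 + 0.117/1.62 = 0.2159 + 0.07222 = 0.2881
R_eff = 1/U_eff = 3.471 m²·K/W
Q = 114 × (19.1 − (-6.71)) / 3.471 = 847.7 W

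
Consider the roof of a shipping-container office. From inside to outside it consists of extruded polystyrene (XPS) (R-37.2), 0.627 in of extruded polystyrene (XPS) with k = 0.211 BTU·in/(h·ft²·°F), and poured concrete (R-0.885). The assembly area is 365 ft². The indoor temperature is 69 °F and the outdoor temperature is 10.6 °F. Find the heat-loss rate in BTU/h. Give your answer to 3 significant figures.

519 BTU/h

0.627/0.211 = 2.972
R_total = 37.2 + 2.972 + 0.885 = 41.06 ft²·°F·h/BTU
Q = A·ΔT/R = 365 × (69 − 10.6) / 41.06 = 519.2 BTU/h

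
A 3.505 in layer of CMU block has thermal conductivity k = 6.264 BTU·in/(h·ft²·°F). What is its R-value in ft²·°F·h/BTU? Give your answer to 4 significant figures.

0.5595 ft²·°F·h/BTU

R = L/k = 3.505/6.264 = 0.55955 ft²·°F·h/BTU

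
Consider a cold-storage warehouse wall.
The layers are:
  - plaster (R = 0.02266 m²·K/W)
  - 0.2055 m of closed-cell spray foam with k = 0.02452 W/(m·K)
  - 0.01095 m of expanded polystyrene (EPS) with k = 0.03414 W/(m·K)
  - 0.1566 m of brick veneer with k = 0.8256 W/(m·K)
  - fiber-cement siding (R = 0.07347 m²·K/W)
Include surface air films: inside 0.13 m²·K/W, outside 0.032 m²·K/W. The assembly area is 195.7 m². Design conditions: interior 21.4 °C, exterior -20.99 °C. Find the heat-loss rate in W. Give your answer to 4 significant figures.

0.2055/0.02452 = 8.3809
0.01095/0.03414 = 0.32074
0.1566/0.8256 = 0.18968
R_total = 0.13 + 0.02266 + 8.3809 + 0.32074 + 0.18968 + 0.07347 + 0.032 = 9.1495 m²·K/W
Q = A·ΔT/R = 195.7 × (21.4 − (-20.99)) / 9.1495 = 906.69 W

906.7 W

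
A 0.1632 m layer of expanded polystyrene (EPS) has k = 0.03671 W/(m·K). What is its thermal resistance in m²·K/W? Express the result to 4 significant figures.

R = L/k = 0.1632/0.03671 = 4.4457 m²·K/W

4.446 m²·K/W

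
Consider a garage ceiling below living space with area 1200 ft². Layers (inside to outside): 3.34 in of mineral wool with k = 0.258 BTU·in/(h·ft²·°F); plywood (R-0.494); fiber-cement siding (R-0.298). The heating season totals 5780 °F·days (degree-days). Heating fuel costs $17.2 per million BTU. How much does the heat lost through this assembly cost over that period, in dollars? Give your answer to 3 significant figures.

208 dollars

3.34/0.258 = 12.95
R_total = 12.95 + 0.494 + 0.298 = 13.74 ft²·°F·h/BTU
E = A × HDD × 24 / R = 1200 × 5780 × 24 / 13.74 = 12120000 BTU
Cost = 12120000/10⁶ × 17.2 = $208.4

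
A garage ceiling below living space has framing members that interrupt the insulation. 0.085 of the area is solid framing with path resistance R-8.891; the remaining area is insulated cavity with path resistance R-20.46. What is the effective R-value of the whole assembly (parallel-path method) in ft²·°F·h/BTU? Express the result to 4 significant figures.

18.42 ft²·°F·h/BTU

U_eff = 0.915/20.46 + 0.085/8.891 = 0.044721 + 0.0095602 = 0.054282
R_eff = 1/U_eff = 18.422 ft²·°F·h/BTU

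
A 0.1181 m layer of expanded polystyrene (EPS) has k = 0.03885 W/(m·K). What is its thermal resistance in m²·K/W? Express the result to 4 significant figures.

3.040 m²·K/W

R = L/k = 0.1181/0.03885 = 3.0399 m²·K/W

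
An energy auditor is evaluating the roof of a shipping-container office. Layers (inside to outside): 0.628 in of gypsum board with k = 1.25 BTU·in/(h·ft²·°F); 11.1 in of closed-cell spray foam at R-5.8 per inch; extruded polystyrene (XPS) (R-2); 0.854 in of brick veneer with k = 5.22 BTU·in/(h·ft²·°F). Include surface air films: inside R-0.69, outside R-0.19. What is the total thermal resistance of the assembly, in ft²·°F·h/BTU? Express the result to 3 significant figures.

0.628/1.25 = 0.5024
11.1 × 5.8 = 64.38
0.854/5.22 = 0.1636
R_total = 0.69 + 0.5024 + 64.38 + 2 + 0.1636 + 0.19 = 67.93 ft²·°F·h/BTU

67.9 ft²·°F·h/BTU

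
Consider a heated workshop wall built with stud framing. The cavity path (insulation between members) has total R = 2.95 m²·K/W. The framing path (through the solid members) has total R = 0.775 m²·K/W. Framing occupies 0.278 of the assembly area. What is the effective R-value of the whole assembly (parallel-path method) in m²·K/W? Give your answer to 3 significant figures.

1.66 m²·K/W

U_eff = 0.722/2.95 + 0.278/0.775 = 0.2447 + 0.3587 = 0.6035
R_eff = 1/U_eff = 1.657 m²·K/W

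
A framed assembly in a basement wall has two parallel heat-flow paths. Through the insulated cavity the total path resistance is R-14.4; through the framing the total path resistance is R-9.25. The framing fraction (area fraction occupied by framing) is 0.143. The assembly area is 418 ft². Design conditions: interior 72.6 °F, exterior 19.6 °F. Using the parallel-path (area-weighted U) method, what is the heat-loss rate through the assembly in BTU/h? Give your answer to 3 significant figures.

1660 BTU/h

U_eff = 0.857/14.4 + 0.143/9.25 = 0.05951 + 0.01546 = 0.07497
R_eff = 1/U_eff = 13.34 ft²·°F·h/BTU
Q = 418 × (72.6 − 19.6) / 13.34 = 1661 BTU/h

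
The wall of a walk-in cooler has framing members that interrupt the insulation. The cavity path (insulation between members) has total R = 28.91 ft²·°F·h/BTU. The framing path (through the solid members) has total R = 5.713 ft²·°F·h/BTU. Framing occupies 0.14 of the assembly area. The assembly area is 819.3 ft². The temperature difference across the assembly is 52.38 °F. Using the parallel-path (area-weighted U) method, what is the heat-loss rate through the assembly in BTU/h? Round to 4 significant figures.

U_eff = 0.86/28.91 + 0.14/5.713 = 0.029747 + 0.024506 = 0.054253
R_eff = 1/U_eff = 18.432 ft²·°F·h/BTU
Q = 819.3 × 52.38 / 18.432 = 2328.3 BTU/h

2328 BTU/h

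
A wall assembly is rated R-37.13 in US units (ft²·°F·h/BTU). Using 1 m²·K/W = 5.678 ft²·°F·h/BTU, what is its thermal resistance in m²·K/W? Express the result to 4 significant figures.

R_SI = 37.13/5.678 = 6.5393

6.539 m²·K/W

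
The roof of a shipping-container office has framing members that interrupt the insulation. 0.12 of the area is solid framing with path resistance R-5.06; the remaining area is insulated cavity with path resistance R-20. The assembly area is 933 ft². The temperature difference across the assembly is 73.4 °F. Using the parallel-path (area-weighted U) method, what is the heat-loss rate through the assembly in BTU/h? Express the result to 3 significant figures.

U_eff = 0.88/20 + 0.12/5.06 = 0.044 + 0.02372 = 0.06772
R_eff = 1/U_eff = 14.77 ft²·°F·h/BTU
Q = 933 × 73.4 / 14.77 = 4637 BTU/h

4640 BTU/h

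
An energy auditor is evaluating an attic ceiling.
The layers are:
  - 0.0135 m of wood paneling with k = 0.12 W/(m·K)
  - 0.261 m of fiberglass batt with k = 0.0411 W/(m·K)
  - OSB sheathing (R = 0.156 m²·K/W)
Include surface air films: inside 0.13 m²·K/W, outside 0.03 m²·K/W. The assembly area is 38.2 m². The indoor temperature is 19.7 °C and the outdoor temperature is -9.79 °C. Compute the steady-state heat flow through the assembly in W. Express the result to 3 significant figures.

0.0135/0.12 = 0.1125
0.261/0.0411 = 6.35
R_total = 0.13 + 0.1125 + 6.35 + 0.156 + 0.03 = 6.779 m²·K/W
Q = A·ΔT/R = 38.2 × (19.7 − (-9.79)) / 6.779 = 166.2 W

166 W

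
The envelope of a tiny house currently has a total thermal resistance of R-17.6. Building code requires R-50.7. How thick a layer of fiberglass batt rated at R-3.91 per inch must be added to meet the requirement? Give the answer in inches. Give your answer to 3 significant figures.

ΔR = 50.7 − 17.6 = 33.1 ft²·°F·h/BTU
L = ΔR / (R/in) = 33.1/3.91 = 8.465 in

8.47 in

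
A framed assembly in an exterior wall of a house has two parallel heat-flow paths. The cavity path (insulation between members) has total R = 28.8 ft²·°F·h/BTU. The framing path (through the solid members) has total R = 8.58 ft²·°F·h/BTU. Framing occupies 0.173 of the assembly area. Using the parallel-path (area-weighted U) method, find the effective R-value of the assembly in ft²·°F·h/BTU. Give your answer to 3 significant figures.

20.5 ft²·°F·h/BTU

U_eff = 0.827/28.8 + 0.173/8.58 = 0.02872 + 0.02016 = 0.04888
R_eff = 1/U_eff = 20.46 ft²·°F·h/BTU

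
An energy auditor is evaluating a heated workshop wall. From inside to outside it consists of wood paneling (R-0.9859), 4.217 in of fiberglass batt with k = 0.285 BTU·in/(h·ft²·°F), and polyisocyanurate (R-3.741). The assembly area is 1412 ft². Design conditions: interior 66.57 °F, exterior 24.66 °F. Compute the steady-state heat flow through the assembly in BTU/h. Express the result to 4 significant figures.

4.217/0.285 = 14.796
R_total = 0.9859 + 14.796 + 3.741 = 19.523 ft²·°F·h/BTU
Q = A·ΔT/R = 1412 × (66.57 − 24.66) / 19.523 = 3031.1 BTU/h

3031 BTU/h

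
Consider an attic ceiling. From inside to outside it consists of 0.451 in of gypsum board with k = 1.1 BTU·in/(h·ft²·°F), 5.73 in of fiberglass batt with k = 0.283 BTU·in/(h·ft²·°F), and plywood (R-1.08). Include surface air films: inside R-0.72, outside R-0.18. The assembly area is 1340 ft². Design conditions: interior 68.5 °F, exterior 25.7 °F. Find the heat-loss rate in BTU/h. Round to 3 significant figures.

0.451/1.1 = 0.41
5.73/0.283 = 20.25
R_total = 0.72 + 0.41 + 20.25 + 1.08 + 0.18 = 22.64 ft²·°F·h/BTU
Q = A·ΔT/R = 1340 × (68.5 − 25.7) / 22.64 = 2534 BTU/h

2530 BTU/h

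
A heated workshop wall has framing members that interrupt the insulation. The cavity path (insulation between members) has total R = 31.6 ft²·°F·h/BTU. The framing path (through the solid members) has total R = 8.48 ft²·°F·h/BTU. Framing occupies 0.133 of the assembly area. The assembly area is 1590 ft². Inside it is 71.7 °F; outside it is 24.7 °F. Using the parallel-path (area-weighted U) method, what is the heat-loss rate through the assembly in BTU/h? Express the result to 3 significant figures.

U_eff = 0.867/31.6 + 0.133/8.48 = 0.02744 + 0.01568 = 0.04312
R_eff = 1/U_eff = 23.19 ft²·°F·h/BTU
Q = 1590 × (71.7 − 24.7) / 23.19 = 3222 BTU/h

3220 BTU/h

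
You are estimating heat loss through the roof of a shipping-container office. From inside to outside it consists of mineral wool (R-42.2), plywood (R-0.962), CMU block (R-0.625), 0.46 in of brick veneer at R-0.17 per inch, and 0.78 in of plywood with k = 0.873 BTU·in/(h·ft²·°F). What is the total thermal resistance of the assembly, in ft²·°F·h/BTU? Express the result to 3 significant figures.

0.46 × 0.17 = 0.0782
0.78/0.873 = 0.8935
R_total = 42.2 + 0.962 + 0.625 + 0.0782 + 0.8935 = 44.76 ft²·°F·h/BTU

44.8 ft²·°F·h/BTU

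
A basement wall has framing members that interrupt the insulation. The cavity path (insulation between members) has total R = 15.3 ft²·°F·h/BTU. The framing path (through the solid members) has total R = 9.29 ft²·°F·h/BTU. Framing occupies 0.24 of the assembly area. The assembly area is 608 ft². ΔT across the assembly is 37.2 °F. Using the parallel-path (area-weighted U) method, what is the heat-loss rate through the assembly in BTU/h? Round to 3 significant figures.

U_eff = 0.76/15.3 + 0.24/9.29 = 0.04967 + 0.02583 = 0.07551
R_eff = 1/U_eff = 13.24 ft²·°F·h/BTU
Q = 608 × 37.2 / 13.24 = 1708 BTU/h

1710 BTU/h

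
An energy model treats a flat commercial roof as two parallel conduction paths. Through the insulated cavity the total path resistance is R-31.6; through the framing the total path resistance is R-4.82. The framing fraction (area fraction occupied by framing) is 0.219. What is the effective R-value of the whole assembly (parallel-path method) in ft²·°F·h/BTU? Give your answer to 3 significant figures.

14.3 ft²·°F·h/BTU

U_eff = 0.781/31.6 + 0.219/4.82 = 0.02472 + 0.04544 = 0.07015
R_eff = 1/U_eff = 14.25 ft²·°F·h/BTU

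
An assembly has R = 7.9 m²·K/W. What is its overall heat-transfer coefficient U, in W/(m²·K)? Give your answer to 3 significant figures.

0.127 W/(m²·K)

U = 1/R = 1/7.9 = 0.1266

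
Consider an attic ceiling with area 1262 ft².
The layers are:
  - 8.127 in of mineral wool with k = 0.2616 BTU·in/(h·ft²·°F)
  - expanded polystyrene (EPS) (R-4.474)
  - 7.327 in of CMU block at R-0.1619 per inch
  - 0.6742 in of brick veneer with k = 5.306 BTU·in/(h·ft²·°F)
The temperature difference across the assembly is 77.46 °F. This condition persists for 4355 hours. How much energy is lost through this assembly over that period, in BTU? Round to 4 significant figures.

8.127/0.2616 = 31.067
7.327 × 0.1619 = 1.1862
0.6742/5.306 = 0.12706
R_total = 31.067 + 4.474 + 1.1862 + 0.12706 = 36.854 ft²·°F·h/BTU
Q = 1262 × 77.46 / 36.854 = 2652.5 BTU/h
E = 2652.5 × 4355 = 11552000 BTU

11550000 BTU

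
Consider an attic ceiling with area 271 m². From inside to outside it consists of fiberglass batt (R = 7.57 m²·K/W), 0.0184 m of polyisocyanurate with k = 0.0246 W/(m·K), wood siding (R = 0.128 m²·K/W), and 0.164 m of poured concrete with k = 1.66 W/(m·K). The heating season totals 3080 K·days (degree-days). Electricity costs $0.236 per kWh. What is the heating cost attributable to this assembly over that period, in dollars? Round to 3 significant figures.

553 dollars

0.0184/0.0246 = 0.748
0.164/1.66 = 0.0988
R_total = 7.57 + 0.748 + 0.128 + 0.0988 = 8.545 m²·K/W
E = A × HDD × 24 / R / 1000 = 271 × 3080 × 24 / 8.545 / 1000 = 2344 kWh
Cost = 2344 × 0.236 = $553.3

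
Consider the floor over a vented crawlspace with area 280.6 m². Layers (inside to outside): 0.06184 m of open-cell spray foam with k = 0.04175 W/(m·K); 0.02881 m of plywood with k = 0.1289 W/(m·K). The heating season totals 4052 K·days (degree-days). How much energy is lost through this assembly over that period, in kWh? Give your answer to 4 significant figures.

16010 kWh

0.06184/0.04175 = 1.4812
0.02881/0.1289 = 0.22351
R_total = 1.4812 + 0.22351 = 1.7047 m²·K/W
E = A × HDD × 24 / R / 1000 = 280.6 × 4052 × 24 / 1.7047 / 1000 = 16007 kWh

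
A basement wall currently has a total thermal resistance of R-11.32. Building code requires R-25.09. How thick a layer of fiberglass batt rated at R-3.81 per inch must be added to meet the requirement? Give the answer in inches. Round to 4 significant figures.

ΔR = 25.09 − 11.32 = 13.77 ft²·°F·h/BTU
L = ΔR / (R/in) = 13.77/3.81 = 3.6142 in

3.614 in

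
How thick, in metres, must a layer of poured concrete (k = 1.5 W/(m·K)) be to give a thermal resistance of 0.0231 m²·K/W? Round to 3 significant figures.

0.0347 m

L = R·k = 0.0231 × 1.5 = 0.03465 m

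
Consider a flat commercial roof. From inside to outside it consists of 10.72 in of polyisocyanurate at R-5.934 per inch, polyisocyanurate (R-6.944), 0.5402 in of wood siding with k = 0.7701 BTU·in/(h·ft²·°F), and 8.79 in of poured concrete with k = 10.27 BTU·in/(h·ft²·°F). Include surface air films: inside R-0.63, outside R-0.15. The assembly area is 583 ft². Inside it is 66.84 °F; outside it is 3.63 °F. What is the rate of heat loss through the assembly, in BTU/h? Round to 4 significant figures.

505.5 BTU/h

10.72 × 5.934 = 63.612
0.5402/0.7701 = 0.70147
8.79/10.27 = 0.85589
R_total = 0.63 + 63.612 + 6.944 + 0.70147 + 0.85589 + 0.15 = 72.894 ft²·°F·h/BTU
Q = A·ΔT/R = 583 × (66.84 − 3.63) / 72.894 = 505.55 BTU/h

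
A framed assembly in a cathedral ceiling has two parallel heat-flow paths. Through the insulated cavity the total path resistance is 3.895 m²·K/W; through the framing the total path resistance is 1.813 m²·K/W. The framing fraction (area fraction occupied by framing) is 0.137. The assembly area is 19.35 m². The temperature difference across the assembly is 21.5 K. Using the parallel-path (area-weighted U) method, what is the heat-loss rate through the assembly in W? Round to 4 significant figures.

U_eff = 0.863/3.895 + 0.137/1.813 = 0.22157 + 0.075565 = 0.29713
R_eff = 1/U_eff = 3.3655 m²·K/W
Q = 19.35 × 21.5 / 3.3655 = 123.61 W

123.6 W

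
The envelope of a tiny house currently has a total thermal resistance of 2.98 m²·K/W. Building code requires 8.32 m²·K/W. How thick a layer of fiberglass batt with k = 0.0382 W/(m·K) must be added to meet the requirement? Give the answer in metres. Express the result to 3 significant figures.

0.204 m

ΔR = 8.32 − 2.98 = 5.34 m²·K/W
L = ΔR × k = 5.34 × 0.0382 = 0.204 m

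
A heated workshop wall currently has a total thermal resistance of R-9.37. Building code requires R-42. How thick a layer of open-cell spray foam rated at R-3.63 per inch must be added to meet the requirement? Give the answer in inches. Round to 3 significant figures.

8.99 in

ΔR = 42 − 9.37 = 32.63 ft²·°F·h/BTU
L = ΔR / (R/in) = 32.63/3.63 = 8.989 in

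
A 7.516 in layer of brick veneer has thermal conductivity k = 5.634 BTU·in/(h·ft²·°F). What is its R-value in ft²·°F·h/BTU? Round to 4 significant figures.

1.334 ft²·°F·h/BTU

R = L/k = 7.516/5.634 = 1.334 ft²·°F·h/BTU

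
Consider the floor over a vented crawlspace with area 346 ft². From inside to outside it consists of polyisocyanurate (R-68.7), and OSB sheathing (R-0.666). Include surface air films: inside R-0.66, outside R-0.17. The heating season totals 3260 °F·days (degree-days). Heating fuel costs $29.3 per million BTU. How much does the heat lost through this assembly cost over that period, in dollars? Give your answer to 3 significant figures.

R_total = 0.66 + 68.7 + 0.666 + 0.17 = 70.2 ft²·°F·h/BTU
E = A × HDD × 24 / R = 346 × 3260 × 24 / 70.2 = 385600 BTU
Cost = 385600/10⁶ × 29.3 = $11.3

11.3 dollars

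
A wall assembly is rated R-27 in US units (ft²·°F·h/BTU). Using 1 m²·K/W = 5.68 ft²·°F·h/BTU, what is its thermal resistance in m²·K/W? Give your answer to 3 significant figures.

4.75 m²·K/W

R_SI = 27/5.68 = 4.754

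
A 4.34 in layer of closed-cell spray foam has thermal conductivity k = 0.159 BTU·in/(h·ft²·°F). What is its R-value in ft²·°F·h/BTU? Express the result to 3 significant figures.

R = L/k = 4.34/0.159 = 27.3 ft²·°F·h/BTU

27.3 ft²·°F·h/BTU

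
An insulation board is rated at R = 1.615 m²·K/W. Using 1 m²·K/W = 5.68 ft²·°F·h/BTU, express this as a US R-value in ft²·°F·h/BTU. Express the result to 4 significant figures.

R_US = 1.615 × 5.68 = 9.1732

9.173 ft²·°F·h/BTU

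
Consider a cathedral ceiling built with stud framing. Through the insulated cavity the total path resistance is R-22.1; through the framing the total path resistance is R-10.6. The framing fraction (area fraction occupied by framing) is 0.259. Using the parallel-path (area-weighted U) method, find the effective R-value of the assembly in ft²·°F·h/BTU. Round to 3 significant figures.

17.3 ft²·°F·h/BTU

U_eff = 0.741/22.1 + 0.259/10.6 = 0.03353 + 0.02443 = 0.05796
R_eff = 1/U_eff = 17.25 ft²·°F·h/BTU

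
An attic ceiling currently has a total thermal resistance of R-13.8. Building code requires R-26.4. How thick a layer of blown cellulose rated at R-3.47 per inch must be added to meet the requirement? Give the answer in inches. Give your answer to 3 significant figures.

ΔR = 26.4 − 13.8 = 12.6 ft²·°F·h/BTU
L = ΔR / (R/in) = 12.6/3.47 = 3.631 in

3.63 in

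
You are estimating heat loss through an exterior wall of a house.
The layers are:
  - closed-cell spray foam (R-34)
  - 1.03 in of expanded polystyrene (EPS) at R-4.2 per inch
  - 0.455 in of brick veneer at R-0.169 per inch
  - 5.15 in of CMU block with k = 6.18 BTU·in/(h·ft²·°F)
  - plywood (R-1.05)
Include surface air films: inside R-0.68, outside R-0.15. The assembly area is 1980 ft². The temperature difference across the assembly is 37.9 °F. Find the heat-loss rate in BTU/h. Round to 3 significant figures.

1.03 × 4.2 = 4.326
0.455 × 0.169 = 0.0769
5.15/6.18 = 0.8333
R_total = 0.68 + 34 + 4.326 + 0.0769 + 0.8333 + 1.05 + 0.15 = 41.12 ft²·°F·h/BTU
Q = A·ΔT/R = 1980 × 37.9 / 41.12 = 1825 BTU/h

1830 BTU/h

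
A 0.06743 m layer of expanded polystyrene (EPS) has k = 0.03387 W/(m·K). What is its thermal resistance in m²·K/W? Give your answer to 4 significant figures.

R = L/k = 0.06743/0.03387 = 1.9908 m²·K/W

1.991 m²·K/W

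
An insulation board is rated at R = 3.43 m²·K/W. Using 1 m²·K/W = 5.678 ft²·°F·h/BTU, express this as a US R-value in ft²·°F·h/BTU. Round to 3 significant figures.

19.5 ft²·°F·h/BTU

R_US = 3.43 × 5.678 = 19.48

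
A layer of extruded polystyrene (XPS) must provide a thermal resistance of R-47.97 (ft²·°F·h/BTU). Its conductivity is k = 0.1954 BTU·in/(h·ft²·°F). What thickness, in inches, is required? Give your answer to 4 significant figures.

L = R × k = 47.97 × 0.1954 = 9.3733 in

9.373 in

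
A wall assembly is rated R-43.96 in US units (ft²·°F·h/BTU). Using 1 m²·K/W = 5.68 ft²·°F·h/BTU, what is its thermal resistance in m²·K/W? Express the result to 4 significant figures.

7.739 m²·K/W

R_SI = 43.96/5.68 = 7.7394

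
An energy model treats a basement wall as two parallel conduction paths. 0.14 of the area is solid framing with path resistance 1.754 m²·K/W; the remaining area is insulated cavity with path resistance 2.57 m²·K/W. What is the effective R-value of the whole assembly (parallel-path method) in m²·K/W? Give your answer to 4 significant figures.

2.413 m²·K/W

U_eff = 0.86/2.57 + 0.14/1.754 = 0.33463 + 0.079818 = 0.41445
R_eff = 1/U_eff = 2.4128 m²·K/W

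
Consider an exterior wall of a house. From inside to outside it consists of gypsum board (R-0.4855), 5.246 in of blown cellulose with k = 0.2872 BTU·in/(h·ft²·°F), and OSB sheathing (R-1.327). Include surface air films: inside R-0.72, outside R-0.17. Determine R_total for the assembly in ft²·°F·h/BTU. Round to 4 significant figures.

20.97 ft²·°F·h/BTU

5.246/0.2872 = 18.266
R_total = 0.72 + 0.4855 + 18.266 + 1.327 + 0.17 = 20.969 ft²·°F·h/BTU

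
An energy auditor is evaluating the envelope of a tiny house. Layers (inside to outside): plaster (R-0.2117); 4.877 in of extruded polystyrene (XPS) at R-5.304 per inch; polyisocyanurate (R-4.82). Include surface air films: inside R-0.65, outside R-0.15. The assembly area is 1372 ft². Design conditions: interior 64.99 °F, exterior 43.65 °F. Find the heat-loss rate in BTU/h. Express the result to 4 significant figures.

4.877 × 5.304 = 25.868
R_total = 0.65 + 0.2117 + 25.868 + 4.82 + 0.15 = 31.699 ft²·°F·h/BTU
Q = A·ΔT/R = 1372 × (64.99 − 43.65) / 31.699 = 923.63 BTU/h

923.6 BTU/h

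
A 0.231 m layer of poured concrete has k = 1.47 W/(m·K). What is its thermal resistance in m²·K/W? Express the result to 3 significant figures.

R = L/k = 0.231/1.47 = 0.1571 m²·K/W

0.157 m²·K/W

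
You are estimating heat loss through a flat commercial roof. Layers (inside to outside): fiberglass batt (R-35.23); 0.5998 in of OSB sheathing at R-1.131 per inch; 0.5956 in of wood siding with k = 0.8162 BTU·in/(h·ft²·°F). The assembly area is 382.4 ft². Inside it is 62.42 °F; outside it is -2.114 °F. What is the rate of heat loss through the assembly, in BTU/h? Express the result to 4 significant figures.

673.6 BTU/h

0.5998 × 1.131 = 0.67837
0.5956/0.8162 = 0.72972
R_total = 35.23 + 0.67837 + 0.72972 = 36.638 ft²·°F·h/BTU
Q = A·ΔT/R = 382.4 × (62.42 − (-2.114)) / 36.638 = 673.56 BTU/h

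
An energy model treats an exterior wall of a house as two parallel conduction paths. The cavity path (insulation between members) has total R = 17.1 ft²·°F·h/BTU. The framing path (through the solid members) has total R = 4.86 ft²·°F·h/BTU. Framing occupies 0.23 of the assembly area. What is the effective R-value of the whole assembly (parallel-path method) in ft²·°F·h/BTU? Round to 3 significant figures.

U_eff = 0.77/17.1 + 0.23/4.86 = 0.04503 + 0.04733 = 0.09235
R_eff = 1/U_eff = 10.83 ft²·°F·h/BTU

10.8 ft²·°F·h/BTU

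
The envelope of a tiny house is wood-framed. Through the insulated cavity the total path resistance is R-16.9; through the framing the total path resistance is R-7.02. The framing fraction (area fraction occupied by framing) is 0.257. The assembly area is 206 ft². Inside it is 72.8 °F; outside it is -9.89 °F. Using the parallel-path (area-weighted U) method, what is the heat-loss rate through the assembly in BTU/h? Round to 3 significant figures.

U_eff = 0.743/16.9 + 0.257/7.02 = 0.04396 + 0.03661 = 0.08057
R_eff = 1/U_eff = 12.41 ft²·°F·h/BTU
Q = 206 × (72.8 − (-9.89)) / 12.41 = 1373 BTU/h

1370 BTU/h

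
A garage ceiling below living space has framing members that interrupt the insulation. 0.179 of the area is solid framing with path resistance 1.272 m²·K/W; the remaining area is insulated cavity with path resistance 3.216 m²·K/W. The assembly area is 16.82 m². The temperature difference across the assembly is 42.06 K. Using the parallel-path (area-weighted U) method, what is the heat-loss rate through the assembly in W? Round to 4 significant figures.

U_eff = 0.821/3.216 + 0.179/1.272 = 0.25529 + 0.14072 = 0.39601
R_eff = 1/U_eff = 2.5252 m²·K/W
Q = 16.82 × 42.06 / 2.5252 = 280.16 W

280.2 W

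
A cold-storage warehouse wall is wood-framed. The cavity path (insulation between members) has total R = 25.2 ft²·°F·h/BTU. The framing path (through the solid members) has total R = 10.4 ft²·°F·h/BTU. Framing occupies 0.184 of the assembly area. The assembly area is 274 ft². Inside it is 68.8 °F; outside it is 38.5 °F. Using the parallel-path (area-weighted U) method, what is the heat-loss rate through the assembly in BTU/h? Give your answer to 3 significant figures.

416 BTU/h

U_eff = 0.816/25.2 + 0.184/10.4 = 0.03238 + 0.01769 = 0.05007
R_eff = 1/U_eff = 19.97 ft²·°F·h/BTU
Q = 274 × (68.8 − 38.5) / 19.97 = 415.7 BTU/h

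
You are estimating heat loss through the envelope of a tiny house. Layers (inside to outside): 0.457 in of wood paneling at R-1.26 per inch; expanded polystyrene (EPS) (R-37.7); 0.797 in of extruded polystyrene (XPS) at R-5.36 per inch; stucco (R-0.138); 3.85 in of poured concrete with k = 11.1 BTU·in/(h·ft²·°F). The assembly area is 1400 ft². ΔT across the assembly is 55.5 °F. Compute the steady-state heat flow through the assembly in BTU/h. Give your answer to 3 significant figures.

1810 BTU/h

0.457 × 1.26 = 0.5758
0.797 × 5.36 = 4.272
3.85/11.1 = 0.3468
R_total = 0.5758 + 37.7 + 4.272 + 0.138 + 0.3468 = 43.03 ft²·°F·h/BTU
Q = A·ΔT/R = 1400 × 55.5 / 43.03 = 1806 BTU/h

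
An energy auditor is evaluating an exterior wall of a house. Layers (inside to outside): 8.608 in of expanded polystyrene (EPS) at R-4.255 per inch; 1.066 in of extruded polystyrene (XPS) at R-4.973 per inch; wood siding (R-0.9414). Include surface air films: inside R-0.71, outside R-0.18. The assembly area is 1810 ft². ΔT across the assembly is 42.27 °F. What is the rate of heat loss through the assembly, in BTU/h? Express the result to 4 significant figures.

1748 BTU/h

8.608 × 4.255 = 36.627
1.066 × 4.973 = 5.3012
R_total = 0.71 + 36.627 + 5.3012 + 0.9414 + 0.18 = 43.76 ft²·°F·h/BTU
Q = A·ΔT/R = 1810 × 42.27 / 43.76 = 1748.4 BTU/h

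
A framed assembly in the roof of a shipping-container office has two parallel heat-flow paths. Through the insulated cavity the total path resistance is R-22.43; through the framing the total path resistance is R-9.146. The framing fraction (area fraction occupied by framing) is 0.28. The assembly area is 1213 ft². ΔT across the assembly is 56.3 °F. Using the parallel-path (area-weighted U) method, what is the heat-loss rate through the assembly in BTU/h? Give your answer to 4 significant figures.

U_eff = 0.72/22.43 + 0.28/9.146 = 0.0321 + 0.030614 = 0.062714
R_eff = 1/U_eff = 15.945 ft²·°F·h/BTU
Q = 1213 × 56.3 / 15.945 = 4282.9 BTU/h

4283 BTU/h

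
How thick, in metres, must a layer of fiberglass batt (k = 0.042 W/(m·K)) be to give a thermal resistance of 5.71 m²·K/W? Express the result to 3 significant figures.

L = R·k = 5.71 × 0.042 = 0.2398 m

0.240 m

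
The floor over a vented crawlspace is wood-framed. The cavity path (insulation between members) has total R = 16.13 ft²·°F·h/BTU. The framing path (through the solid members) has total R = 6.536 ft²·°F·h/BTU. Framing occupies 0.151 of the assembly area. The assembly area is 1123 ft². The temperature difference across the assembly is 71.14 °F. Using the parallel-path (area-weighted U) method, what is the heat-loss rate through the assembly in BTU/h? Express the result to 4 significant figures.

U_eff = 0.849/16.13 + 0.151/6.536 = 0.052635 + 0.023103 = 0.075738
R_eff = 1/U_eff = 13.203 ft²·°F·h/BTU
Q = 1123 × 71.14 / 13.203 = 6050.7 BTU/h

6051 BTU/h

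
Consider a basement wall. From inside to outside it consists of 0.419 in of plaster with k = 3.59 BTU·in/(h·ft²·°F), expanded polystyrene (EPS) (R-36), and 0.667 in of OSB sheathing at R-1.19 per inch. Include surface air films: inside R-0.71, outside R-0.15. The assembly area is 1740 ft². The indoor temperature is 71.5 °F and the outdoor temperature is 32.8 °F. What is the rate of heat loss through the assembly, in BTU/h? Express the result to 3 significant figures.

1780 BTU/h

0.419/3.59 = 0.1167
0.667 × 1.19 = 0.7937
R_total = 0.71 + 0.1167 + 36 + 0.7937 + 0.15 = 37.77 ft²·°F·h/BTU
Q = A·ΔT/R = 1740 × (71.5 − 32.8) / 37.77 = 1783 BTU/h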